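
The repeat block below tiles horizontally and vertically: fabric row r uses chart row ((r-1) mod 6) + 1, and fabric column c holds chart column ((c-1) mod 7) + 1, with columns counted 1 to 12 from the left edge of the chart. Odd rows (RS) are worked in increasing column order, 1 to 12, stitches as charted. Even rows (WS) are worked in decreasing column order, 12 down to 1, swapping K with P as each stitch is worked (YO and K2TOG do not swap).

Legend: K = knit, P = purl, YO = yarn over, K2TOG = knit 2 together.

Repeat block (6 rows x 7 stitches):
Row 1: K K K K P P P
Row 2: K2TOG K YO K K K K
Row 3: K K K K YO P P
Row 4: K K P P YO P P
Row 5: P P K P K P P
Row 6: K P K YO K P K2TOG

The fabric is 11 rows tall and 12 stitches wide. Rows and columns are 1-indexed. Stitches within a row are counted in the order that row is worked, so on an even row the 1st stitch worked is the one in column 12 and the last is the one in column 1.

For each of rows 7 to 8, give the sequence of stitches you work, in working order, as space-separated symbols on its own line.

Row 7: chart row 1, RS - tile across columns 1-12 and work as-is.
Row 8: chart row 2, WS - tiled (columns 1-12): K2TOG K YO K K K K K2TOG K YO K K; work from column 12 back to 1 with K<->P swapped.

Result:
K K K K P P P K K K K P
P P YO P K2TOG P P P P YO P K2TOG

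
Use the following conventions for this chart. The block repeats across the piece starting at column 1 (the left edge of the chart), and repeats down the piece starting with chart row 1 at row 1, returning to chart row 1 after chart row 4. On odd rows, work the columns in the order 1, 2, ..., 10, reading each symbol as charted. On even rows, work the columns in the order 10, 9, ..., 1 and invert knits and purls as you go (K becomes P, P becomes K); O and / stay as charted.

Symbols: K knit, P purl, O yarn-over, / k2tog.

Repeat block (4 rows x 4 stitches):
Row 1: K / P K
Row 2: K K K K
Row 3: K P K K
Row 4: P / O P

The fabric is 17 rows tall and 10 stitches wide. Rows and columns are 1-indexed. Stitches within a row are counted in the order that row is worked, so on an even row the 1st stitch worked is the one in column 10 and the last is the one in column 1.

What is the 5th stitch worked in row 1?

Row 1 uses chart row ((1-1) mod 4)+1 = 1. Row 1 is odd, so RS.
Chart row 1 tiled across columns 1-10: K / P K K / P K K /
RS row: no reversal, no swap; stitch n worked = column n.
Counting 5 along the worked row gives K.

== STITCH ==
K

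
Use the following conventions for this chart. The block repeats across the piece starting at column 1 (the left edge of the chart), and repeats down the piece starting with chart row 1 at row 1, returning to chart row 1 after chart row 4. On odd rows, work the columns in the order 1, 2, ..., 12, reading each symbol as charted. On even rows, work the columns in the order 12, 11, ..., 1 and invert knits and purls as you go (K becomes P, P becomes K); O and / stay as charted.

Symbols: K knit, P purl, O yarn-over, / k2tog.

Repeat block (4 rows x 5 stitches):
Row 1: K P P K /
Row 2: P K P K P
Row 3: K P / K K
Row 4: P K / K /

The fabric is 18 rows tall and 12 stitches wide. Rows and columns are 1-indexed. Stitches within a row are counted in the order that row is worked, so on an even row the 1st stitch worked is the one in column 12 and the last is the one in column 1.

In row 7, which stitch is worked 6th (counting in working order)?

For row 7: chart row = ((7-1) mod 4) + 1 = 3; this is a RS (odd) row.
Chart row 3 tiled across columns 1-12: K P / K K K P / K K K P
RS row: no reversal, no swap; stitch n worked = column n.
Stitch 6 in working order -> K

Stitch:
K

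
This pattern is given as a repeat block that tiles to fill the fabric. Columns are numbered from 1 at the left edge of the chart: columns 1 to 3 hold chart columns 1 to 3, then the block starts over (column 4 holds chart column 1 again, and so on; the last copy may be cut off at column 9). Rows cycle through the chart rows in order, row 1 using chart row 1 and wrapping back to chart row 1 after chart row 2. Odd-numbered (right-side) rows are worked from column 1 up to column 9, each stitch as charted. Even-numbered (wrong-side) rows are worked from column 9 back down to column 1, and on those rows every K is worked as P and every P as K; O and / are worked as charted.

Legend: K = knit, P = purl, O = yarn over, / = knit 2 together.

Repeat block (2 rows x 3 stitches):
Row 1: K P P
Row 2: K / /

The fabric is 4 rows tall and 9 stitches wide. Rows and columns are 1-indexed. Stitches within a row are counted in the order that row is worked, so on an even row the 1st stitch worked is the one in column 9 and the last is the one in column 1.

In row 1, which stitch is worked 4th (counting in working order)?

Result:
K

Derivation:
Row 1 uses chart row ((1-1) mod 2)+1 = 1. Row 1 is odd, so RS.
Chart row 1 tiled across columns 1-9: K P P K P P K P P
Right side: take the tiled row as-is (worked left to right from column 1).
Counting 4 along the worked row gives K.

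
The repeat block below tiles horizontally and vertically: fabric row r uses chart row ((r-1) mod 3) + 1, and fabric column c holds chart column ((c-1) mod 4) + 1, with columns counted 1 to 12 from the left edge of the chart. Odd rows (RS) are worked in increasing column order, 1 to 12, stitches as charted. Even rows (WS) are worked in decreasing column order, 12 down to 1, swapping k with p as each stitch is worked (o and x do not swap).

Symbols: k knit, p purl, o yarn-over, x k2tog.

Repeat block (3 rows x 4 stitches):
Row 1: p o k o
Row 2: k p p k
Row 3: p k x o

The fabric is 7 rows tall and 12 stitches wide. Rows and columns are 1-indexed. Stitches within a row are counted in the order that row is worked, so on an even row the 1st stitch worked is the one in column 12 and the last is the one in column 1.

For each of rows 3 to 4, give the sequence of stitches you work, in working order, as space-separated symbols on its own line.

Result:
p k x o p k x o p k x o
o p o k o p o k o p o k

Derivation:
Row 3: chart row 3, RS - tile across columns 1-12 and work as-is.
Row 4: chart row 1, WS - tiled (columns 1-12): p o k o p o k o p o k o; work from column 12 back to 1 with k<->p swapped.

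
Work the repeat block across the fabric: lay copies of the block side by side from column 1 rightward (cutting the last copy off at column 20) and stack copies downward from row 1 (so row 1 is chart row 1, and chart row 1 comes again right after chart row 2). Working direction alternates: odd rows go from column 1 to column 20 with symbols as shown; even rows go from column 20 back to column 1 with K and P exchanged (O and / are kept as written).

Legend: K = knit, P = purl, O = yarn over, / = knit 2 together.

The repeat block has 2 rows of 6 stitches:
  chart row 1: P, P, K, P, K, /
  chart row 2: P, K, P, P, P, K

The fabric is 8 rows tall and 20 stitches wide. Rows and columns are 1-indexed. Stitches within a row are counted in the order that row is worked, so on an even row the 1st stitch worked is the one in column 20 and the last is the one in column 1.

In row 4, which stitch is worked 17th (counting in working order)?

Result:
K

Derivation:
For row 4: chart row = ((4-1) mod 2) + 1 = 2; this is a WS (even) row.
Chart row 2 tiled across columns 1-20: P K P P P K P K P P P K P K P P P K P K
WS: work from column 20 back to column 1 (reverse the tiled row), swapping K<->P (O and / unchanged).
Row 4 as worked: P K P K K K P K P K K K P K P K K K P K
Counting 17 along the worked row gives K.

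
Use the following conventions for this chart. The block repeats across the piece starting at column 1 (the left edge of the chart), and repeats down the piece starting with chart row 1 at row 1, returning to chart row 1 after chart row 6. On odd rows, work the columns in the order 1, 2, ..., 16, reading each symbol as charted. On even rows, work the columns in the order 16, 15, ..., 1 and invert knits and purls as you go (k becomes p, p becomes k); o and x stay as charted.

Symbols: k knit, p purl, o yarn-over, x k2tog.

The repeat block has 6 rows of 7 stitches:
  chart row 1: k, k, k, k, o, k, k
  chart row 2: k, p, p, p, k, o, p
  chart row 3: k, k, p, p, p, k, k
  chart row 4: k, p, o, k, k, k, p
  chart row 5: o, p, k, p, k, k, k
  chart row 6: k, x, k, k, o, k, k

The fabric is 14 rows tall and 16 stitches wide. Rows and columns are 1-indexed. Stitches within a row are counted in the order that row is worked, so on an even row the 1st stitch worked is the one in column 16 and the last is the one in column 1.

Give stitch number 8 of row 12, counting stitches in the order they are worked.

For row 12: chart row = ((12-1) mod 6) + 1 = 6; this is a WS (even) row.
Chart row 6 tiled across columns 1-16: k x k k o k k k x k k o k k k x
WS row: flip the tiled sequence (start at column 16) and apply k<->p; o and x stay.
Row 12 as worked: x p p p o p p x p p p o p p x p
Counting 8 along the worked row gives x.

== STITCH ==
x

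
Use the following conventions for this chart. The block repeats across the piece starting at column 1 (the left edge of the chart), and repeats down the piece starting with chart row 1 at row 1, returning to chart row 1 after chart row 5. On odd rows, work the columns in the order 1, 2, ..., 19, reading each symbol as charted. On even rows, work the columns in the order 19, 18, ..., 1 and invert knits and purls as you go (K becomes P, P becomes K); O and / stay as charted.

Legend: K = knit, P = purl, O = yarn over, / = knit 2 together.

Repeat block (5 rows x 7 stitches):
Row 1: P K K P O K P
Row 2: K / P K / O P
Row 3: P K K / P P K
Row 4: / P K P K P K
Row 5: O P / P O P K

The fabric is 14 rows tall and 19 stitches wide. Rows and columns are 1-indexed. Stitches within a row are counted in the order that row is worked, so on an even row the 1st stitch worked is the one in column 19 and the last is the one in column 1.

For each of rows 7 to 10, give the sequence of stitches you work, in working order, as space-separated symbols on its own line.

Result:
K / P K / O P K / P K / O P K / P K /
K / P P K P K K / P P K P K K / P P K
/ P K P K P K / P K P K P K / P K P K
O K / K O P K O K / K O P K O K / K O

Derivation:
Row 7: chart row 2, RS - tile across columns 1-19 and work as-is.
Row 8: chart row 3, WS - tiled (columns 1-19): P K K / P P K P K K / P P K P K K / P; work from column 19 back to 1 with K<->P swapped.
Row 9: chart row 4, RS - tile across columns 1-19 and work as-is.
Row 10: chart row 5, WS - tiled (columns 1-19): O P / P O P K O P / P O P K O P / P O; work from column 19 back to 1 with K<->P swapped.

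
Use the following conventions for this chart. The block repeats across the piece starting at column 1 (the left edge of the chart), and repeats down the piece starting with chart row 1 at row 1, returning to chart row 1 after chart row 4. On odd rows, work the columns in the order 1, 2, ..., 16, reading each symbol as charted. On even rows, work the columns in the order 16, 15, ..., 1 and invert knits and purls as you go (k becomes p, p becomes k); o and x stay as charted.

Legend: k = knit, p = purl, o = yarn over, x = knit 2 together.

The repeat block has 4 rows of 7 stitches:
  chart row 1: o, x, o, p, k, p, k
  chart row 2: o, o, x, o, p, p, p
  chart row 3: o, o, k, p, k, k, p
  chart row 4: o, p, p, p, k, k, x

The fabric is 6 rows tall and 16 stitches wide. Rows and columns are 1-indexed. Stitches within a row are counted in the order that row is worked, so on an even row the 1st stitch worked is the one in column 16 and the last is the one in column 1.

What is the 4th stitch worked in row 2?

== STITCH ==
k

Derivation:
Row 2 uses chart row ((2-1) mod 4)+1 = 2. Row 2 is even, so WS.
Chart row 2 tiled across columns 1-16: o o x o p p p o o x o p p p o o
Wrong side: read the tiled row from column 16 down to 1 and exchange k with p (leave o, x).
Row 2 as worked: o o k k k o x o o k k k o x o o
Stitch 4 in working order -> k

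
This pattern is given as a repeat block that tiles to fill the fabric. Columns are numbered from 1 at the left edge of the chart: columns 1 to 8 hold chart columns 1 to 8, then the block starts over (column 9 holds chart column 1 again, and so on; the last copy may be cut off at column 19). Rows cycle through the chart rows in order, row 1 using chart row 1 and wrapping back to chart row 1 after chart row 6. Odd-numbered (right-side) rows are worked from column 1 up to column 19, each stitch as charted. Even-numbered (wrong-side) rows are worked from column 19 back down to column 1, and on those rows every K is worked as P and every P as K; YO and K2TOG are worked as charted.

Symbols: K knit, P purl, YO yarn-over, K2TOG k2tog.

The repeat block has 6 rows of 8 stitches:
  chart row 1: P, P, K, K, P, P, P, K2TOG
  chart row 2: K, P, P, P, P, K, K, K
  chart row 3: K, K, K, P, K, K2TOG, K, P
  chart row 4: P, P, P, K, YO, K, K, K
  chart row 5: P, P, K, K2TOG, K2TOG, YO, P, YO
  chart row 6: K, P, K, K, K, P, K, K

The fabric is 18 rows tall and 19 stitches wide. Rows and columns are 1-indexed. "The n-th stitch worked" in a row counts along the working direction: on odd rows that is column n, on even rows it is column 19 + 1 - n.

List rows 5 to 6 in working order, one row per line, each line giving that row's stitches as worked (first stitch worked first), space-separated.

Row 5: chart row 5, RS - tile across columns 1-19 and work as-is.
Row 6: chart row 6, WS - tiled (columns 1-19): K P K K K P K K K P K K K P K K K P K; work from column 19 back to 1 with K<->P swapped.

== ROWS AS WORKED ==
P P K K2TOG K2TOG YO P YO P P K K2TOG K2TOG YO P YO P P K
P K P P P K P P P K P P P K P P P K P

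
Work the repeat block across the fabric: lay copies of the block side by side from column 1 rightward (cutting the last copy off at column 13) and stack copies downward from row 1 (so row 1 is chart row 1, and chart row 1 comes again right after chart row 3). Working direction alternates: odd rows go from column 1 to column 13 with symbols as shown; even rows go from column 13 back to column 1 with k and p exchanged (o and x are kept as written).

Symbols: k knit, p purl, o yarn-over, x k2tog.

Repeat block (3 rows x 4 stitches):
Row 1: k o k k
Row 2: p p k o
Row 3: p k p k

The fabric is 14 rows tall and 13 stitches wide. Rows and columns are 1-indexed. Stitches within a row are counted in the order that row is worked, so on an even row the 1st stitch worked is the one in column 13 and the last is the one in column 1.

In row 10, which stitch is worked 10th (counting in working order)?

== STITCH ==
p

Derivation:
For row 10: chart row = ((10-1) mod 3) + 1 = 1; this is a WS (even) row.
Chart row 1 tiled across columns 1-13: k o k k k o k k k o k k k
WS: work from column 13 back to column 1 (reverse the tiled row), swapping k<->p (o and x unchanged).
Row 10 as worked: p p p o p p p o p p p o p
Counting 10 along the worked row gives p.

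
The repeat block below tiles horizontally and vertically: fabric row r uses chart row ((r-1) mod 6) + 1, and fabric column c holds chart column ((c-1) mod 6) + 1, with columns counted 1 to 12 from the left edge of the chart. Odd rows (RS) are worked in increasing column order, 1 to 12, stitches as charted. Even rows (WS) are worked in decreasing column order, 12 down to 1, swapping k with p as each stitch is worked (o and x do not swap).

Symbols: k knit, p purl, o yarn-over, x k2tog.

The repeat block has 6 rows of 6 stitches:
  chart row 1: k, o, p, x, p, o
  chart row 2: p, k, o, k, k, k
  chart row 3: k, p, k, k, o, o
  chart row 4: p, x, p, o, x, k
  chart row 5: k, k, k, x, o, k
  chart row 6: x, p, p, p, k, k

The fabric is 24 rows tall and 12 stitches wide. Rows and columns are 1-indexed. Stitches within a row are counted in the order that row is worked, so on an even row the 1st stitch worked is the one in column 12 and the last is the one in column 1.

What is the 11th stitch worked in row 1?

== STITCH ==
p

Derivation:
Row 1: (1-1) mod 6 = 0, so use chart row 1. Odd row -> RS.
Chart row 1 tiled across columns 1-12: k o p x p o k o p x p o
RS row: no reversal, no swap; stitch n worked = column n.
Stitch 11 in working order -> p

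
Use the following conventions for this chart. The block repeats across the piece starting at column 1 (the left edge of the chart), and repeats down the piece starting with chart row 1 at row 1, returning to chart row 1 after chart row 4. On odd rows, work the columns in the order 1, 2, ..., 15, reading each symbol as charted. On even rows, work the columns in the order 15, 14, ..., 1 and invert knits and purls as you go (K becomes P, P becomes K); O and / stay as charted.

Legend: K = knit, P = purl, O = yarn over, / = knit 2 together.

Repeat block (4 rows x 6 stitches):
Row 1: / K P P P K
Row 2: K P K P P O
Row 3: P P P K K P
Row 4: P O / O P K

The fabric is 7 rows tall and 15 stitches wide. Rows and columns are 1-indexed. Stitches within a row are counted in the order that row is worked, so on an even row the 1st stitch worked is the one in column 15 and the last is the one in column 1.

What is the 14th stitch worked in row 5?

Result:
K

Derivation:
Row 5 uses chart row ((5-1) mod 4)+1 = 1. Row 5 is odd, so RS.
Chart row 1 tiled across columns 1-15: / K P P P K / K P P P K / K P
Right side: take the tiled row as-is (worked left to right from column 1).
The 14th stitch worked is K.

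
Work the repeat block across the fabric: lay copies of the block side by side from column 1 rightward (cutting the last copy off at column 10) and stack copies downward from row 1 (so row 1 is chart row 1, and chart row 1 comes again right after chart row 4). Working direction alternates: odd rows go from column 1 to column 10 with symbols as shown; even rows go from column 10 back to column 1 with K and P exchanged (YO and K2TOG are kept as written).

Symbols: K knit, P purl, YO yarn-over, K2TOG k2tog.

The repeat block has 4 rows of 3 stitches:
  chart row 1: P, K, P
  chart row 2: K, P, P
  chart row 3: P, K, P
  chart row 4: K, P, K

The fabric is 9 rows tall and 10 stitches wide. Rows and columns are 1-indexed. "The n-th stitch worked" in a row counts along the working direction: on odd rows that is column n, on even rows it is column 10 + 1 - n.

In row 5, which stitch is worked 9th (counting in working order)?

Row 5 uses chart row ((5-1) mod 4)+1 = 1. Row 5 is odd, so RS.
Chart row 1 tiled across columns 1-10: P K P P K P P K P P
Right side: take the tiled row as-is (worked left to right from column 1).
Stitch 9 in working order -> P

Stitch:
P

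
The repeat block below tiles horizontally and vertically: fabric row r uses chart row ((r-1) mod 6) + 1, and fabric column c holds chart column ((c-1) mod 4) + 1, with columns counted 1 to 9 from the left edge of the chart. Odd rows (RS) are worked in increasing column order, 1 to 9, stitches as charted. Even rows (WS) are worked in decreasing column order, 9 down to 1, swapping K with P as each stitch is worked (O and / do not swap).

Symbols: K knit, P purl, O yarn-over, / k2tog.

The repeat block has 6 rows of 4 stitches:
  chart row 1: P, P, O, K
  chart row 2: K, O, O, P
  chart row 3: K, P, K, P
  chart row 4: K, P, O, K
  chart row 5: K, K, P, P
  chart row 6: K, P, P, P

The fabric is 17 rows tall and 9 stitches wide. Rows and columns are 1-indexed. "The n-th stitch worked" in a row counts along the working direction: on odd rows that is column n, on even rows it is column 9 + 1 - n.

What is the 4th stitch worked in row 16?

== STITCH ==
K

Derivation:
Row 16: (16-1) mod 6 = 3, so use chart row 4. Even row -> WS.
Chart row 4 tiled across columns 1-9: K P O K K P O K K
WS row: flip the tiled sequence (start at column 9) and apply K<->P; O and / stay.
Row 16 as worked: P P O K P P O K P
Counting 4 along the worked row gives K.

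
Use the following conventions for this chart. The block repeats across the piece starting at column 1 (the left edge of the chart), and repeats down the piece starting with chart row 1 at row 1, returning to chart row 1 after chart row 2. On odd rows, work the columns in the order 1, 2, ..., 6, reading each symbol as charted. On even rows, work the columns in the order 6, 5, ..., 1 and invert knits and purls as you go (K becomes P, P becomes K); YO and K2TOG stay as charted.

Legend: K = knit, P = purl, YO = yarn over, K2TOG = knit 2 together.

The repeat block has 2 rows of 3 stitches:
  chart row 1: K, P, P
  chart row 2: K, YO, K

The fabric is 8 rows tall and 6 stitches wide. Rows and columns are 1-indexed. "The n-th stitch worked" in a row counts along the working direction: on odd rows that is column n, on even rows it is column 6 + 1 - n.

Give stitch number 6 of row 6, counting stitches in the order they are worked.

For row 6: chart row = ((6-1) mod 2) + 1 = 2; this is a WS (even) row.
Chart row 2 tiled across columns 1-6: K YO K K YO K
WS: work from column 6 back to column 1 (reverse the tiled row), swapping K<->P (YO and K2TOG unchanged).
Row 6 as worked: P YO P P YO P
Stitch 6 in working order -> P

Result:
P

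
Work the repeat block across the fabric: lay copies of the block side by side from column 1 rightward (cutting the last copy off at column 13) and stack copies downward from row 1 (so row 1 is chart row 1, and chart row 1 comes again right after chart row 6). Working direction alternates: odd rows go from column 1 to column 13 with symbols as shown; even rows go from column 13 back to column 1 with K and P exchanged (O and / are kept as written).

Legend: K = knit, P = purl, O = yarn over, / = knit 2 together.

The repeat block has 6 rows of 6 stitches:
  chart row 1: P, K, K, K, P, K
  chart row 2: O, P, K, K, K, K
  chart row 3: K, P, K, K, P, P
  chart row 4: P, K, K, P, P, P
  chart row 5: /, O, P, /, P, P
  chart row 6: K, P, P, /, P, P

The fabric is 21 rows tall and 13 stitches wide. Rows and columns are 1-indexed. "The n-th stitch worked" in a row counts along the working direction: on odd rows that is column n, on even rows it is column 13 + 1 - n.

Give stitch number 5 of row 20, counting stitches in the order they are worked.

Row 20 uses chart row ((20-1) mod 6)+1 = 2. Row 20 is even, so WS.
Chart row 2 tiled across columns 1-13: O P K K K K O P K K K K O
Wrong side: read the tiled row from column 13 down to 1 and exchange K with P (leave O, /).
Row 20 as worked: O P P P P K O P P P P K O
The 5th stitch worked is P.

== STITCH ==
P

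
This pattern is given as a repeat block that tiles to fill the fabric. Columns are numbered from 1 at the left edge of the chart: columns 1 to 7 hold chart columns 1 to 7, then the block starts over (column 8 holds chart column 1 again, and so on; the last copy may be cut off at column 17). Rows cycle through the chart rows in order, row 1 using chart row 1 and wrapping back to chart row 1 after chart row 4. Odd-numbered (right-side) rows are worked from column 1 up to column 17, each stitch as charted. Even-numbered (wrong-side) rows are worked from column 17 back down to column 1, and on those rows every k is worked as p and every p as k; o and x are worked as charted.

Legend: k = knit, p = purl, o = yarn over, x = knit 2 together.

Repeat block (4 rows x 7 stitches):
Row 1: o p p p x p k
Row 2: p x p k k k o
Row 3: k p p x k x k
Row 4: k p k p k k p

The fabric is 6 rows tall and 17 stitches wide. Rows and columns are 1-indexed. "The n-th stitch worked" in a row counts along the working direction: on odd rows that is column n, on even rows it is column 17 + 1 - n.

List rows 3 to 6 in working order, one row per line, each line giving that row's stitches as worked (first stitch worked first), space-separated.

Row 3: chart row 3, RS - tile across columns 1-17 and work as-is.
Row 4: chart row 4, WS - tiled (columns 1-17): k p k p k k p k p k p k k p k p k; work from column 17 back to 1 with k<->p swapped.
Row 5: chart row 1, RS - tile across columns 1-17 and work as-is.
Row 6: chart row 2, WS - tiled (columns 1-17): p x p k k k o p x p k k k o p x p; work from column 17 back to 1 with k<->p swapped.

Rows as worked:
k p p x k x k k p p x k x k k p p
p k p k p p k p k p k p p k p k p
o p p p x p k o p p p x p k o p p
k x k o p p p k x k o p p p k x k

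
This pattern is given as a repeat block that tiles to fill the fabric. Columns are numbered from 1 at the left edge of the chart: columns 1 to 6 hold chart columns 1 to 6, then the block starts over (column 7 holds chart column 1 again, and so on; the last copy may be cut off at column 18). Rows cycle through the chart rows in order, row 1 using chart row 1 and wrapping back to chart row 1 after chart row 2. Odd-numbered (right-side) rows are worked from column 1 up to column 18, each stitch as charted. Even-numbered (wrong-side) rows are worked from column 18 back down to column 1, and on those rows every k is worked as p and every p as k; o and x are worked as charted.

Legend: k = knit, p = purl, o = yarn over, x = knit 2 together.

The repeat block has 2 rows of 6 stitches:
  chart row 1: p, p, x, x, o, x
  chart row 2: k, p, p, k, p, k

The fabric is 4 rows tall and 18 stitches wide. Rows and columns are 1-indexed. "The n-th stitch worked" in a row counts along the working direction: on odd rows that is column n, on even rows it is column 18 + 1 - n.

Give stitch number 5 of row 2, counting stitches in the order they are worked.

Result:
k

Derivation:
Row 2: (2-1) mod 2 = 1, so use chart row 2. Even row -> WS.
Chart row 2 tiled across columns 1-18: k p p k p k k p p k p k k p p k p k
WS row: flip the tiled sequence (start at column 18) and apply k<->p; o and x stay.
Row 2 as worked: p k p k k p p k p k k p p k p k k p
The 5th stitch worked is k.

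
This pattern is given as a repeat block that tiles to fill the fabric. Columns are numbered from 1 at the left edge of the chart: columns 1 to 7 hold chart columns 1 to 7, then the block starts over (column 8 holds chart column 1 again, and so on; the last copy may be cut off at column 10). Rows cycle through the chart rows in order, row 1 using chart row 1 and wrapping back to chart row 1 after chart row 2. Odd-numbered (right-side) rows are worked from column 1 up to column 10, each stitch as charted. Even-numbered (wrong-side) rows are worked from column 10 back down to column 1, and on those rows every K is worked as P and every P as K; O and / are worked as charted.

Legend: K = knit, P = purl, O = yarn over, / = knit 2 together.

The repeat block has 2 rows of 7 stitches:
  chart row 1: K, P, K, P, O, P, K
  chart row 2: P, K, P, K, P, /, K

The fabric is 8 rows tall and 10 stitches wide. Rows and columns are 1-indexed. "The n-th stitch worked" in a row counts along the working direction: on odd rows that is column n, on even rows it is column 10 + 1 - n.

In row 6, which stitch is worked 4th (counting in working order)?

For row 6: chart row = ((6-1) mod 2) + 1 = 2; this is a WS (even) row.
Chart row 2 tiled across columns 1-10: P K P K P / K P K P
WS: work from column 10 back to column 1 (reverse the tiled row), swapping K<->P (O and / unchanged).
Row 6 as worked: K P K P / K P K P K
Stitch 4 in working order -> P

== STITCH ==
P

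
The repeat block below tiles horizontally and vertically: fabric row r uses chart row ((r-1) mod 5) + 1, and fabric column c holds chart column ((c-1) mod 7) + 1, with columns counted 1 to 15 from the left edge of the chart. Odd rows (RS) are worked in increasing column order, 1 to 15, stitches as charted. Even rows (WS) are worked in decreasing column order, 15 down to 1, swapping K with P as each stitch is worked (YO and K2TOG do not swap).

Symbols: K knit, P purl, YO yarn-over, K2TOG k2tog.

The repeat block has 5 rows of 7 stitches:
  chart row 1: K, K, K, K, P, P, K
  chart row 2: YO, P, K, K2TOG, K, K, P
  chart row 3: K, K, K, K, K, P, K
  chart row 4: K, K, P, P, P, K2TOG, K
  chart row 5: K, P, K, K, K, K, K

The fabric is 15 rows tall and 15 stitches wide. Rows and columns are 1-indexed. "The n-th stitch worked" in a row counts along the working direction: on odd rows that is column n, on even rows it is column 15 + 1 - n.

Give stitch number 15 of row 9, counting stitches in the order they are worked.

Result:
K

Derivation:
Row 9: (9-1) mod 5 = 3, so use chart row 4. Odd row -> RS.
Chart row 4 tiled across columns 1-15: K K P P P K2TOG K K K P P P K2TOG K K
Right side: take the tiled row as-is (worked left to right from column 1).
Stitch 15 in working order -> K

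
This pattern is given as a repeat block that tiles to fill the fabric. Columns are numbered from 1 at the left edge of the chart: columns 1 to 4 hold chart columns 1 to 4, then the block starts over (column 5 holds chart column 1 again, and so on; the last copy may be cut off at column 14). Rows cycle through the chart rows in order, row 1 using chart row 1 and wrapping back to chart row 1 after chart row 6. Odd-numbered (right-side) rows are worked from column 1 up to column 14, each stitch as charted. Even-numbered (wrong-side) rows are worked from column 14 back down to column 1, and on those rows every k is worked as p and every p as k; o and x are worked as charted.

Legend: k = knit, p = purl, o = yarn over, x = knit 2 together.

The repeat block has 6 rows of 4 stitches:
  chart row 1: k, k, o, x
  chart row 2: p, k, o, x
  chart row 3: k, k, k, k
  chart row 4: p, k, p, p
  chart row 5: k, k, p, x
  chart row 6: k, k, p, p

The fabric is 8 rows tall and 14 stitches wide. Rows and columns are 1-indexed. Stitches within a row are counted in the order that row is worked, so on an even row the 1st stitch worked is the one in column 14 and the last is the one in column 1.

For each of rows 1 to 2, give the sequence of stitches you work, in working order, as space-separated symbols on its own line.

Row 1: chart row 1, RS - tile across columns 1-14 and work as-is.
Row 2: chart row 2, WS - tiled (columns 1-14): p k o x p k o x p k o x p k; work from column 14 back to 1 with k<->p swapped.

== ROWS AS WORKED ==
k k o x k k o x k k o x k k
p k x o p k x o p k x o p k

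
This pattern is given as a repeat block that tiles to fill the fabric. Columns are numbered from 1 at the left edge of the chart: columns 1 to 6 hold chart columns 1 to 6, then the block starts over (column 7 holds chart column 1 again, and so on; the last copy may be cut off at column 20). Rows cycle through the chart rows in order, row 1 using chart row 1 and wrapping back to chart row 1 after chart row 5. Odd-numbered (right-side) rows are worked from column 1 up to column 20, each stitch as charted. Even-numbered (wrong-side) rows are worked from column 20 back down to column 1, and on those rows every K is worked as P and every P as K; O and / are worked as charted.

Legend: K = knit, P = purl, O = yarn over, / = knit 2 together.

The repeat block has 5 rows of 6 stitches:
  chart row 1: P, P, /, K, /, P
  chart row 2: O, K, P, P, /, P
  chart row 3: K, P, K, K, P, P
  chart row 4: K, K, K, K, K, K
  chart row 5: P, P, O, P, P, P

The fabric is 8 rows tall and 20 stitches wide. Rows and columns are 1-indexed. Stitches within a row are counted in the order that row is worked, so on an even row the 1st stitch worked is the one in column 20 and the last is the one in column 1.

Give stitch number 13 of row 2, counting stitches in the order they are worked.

Result:
P

Derivation:
Row 2 uses chart row ((2-1) mod 5)+1 = 2. Row 2 is even, so WS.
Chart row 2 tiled across columns 1-20: O K P P / P O K P P / P O K P P / P O K
Wrong side: read the tiled row from column 20 down to 1 and exchange K with P (leave O, /).
Row 2 as worked: P O K / K K P O K / K K P O K / K K P O
Stitch 13 in working order -> P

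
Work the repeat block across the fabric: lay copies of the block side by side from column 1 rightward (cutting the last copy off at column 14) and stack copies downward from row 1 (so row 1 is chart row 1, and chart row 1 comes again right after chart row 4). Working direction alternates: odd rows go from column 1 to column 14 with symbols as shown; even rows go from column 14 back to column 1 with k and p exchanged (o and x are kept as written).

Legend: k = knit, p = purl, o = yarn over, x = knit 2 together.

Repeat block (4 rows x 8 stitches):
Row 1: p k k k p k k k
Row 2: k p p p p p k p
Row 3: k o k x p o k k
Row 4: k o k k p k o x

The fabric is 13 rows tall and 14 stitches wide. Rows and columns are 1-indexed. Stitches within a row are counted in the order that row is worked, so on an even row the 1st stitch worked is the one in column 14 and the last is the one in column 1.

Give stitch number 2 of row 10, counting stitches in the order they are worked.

Stitch:
k

Derivation:
Row 10: (10-1) mod 4 = 1, so use chart row 2. Even row -> WS.
Chart row 2 tiled across columns 1-14: k p p p p p k p k p p p p p
Wrong side: read the tiled row from column 14 down to 1 and exchange k with p (leave o, x).
Row 10 as worked: k k k k k p k p k k k k k p
The 2nd stitch worked is k.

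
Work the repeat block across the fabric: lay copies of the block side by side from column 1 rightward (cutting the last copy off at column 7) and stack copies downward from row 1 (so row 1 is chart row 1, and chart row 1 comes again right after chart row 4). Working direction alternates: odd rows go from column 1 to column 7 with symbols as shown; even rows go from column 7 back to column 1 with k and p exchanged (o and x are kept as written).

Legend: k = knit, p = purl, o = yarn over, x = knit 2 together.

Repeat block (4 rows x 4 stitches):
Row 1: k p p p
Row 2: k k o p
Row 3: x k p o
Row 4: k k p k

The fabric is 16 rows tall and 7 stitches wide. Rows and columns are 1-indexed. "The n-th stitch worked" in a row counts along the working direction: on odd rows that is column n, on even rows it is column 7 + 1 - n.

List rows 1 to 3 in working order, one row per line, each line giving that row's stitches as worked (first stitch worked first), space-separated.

Row 1: chart row 1, RS - tile across columns 1-7 and work as-is.
Row 2: chart row 2, WS - tiled (columns 1-7): k k o p k k o; work from column 7 back to 1 with k<->p swapped.
Row 3: chart row 3, RS - tile across columns 1-7 and work as-is.

Result:
k p p p k p p
o p p k o p p
x k p o x k p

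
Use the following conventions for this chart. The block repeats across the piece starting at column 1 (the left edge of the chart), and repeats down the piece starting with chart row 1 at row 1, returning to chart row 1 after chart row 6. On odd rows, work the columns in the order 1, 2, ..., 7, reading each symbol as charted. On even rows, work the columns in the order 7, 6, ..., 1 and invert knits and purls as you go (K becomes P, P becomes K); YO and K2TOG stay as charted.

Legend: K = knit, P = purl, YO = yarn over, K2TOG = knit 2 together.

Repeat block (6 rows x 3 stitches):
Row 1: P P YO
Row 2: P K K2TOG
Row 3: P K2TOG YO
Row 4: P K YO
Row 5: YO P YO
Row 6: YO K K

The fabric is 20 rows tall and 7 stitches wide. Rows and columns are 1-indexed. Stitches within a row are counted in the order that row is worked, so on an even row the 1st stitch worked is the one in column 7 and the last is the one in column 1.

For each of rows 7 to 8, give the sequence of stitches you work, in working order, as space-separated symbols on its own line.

Row 7: chart row 1, RS - tile across columns 1-7 and work as-is.
Row 8: chart row 2, WS - tiled (columns 1-7): P K K2TOG P K K2TOG P; work from column 7 back to 1 with K<->P swapped.

Result:
P P YO P P YO P
K K2TOG P K K2TOG P K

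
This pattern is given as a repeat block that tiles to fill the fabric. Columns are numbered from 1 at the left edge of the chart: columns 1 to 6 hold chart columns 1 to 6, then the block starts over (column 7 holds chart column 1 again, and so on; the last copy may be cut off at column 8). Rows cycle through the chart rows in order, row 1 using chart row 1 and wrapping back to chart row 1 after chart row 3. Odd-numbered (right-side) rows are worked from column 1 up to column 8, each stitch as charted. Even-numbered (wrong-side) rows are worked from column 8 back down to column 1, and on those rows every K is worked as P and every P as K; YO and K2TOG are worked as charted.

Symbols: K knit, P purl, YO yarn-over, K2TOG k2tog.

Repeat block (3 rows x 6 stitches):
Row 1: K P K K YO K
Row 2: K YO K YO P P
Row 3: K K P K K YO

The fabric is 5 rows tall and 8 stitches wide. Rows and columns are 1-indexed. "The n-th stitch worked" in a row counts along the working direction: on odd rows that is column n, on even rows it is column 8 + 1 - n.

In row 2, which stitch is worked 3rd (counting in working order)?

== STITCH ==
K

Derivation:
Row 2: (2-1) mod 3 = 1, so use chart row 2. Even row -> WS.
Chart row 2 tiled across columns 1-8: K YO K YO P P K YO
WS: work from column 8 back to column 1 (reverse the tiled row), swapping K<->P (YO and K2TOG unchanged).
Row 2 as worked: YO P K K YO P YO P
Counting 3 along the worked row gives K.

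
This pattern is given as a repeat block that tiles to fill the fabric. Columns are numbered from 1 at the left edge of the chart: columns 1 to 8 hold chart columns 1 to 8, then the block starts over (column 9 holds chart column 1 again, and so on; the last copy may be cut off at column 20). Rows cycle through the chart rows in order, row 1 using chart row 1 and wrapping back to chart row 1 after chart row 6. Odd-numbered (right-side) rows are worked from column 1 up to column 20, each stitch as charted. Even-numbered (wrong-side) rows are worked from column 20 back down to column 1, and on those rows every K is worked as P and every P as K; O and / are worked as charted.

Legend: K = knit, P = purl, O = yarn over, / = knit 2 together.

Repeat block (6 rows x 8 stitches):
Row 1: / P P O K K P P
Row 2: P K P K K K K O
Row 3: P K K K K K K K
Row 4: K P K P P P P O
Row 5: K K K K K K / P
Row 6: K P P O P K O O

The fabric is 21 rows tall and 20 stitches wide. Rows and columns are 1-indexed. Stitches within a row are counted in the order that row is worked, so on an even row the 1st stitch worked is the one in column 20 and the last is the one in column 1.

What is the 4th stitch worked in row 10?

== STITCH ==
P

Derivation:
Row 10: (10-1) mod 6 = 3, so use chart row 4. Even row -> WS.
Chart row 4 tiled across columns 1-20: K P K P P P P O K P K P P P P O K P K P
WS row: flip the tiled sequence (start at column 20) and apply K<->P; O and / stay.
Row 10 as worked: K P K P O K K K K P K P O K K K K P K P
The 4th stitch worked is P.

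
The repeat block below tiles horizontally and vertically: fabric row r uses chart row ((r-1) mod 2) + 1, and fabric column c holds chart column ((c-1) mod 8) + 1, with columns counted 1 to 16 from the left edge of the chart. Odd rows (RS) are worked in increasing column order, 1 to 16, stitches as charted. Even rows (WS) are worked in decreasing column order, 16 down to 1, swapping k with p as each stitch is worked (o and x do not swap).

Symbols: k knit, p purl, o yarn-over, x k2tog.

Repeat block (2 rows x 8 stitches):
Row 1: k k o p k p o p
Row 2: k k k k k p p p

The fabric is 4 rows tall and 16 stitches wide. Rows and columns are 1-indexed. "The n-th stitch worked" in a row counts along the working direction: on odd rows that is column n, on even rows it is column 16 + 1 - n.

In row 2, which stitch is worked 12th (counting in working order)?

Result:
p

Derivation:
Row 2 uses chart row ((2-1) mod 2)+1 = 2. Row 2 is even, so WS.
Chart row 2 tiled across columns 1-16: k k k k k p p p k k k k k p p p
Wrong side: read the tiled row from column 16 down to 1 and exchange k with p (leave o, x).
Row 2 as worked: k k k p p p p p k k k p p p p p
Counting 12 along the worked row gives p.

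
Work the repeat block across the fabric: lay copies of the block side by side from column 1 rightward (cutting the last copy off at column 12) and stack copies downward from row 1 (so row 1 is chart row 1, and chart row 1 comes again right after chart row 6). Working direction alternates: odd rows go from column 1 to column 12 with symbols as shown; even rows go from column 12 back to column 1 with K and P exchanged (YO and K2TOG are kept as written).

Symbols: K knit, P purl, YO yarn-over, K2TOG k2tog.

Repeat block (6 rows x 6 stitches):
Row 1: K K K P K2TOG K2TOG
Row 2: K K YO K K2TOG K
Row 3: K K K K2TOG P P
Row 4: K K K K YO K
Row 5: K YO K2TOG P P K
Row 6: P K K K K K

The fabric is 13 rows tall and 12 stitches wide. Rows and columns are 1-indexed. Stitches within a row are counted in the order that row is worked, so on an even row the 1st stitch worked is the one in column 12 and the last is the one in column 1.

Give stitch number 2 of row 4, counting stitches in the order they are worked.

Row 4 uses chart row ((4-1) mod 6)+1 = 4. Row 4 is even, so WS.
Chart row 4 tiled across columns 1-12: K K K K YO K K K K K YO K
WS row: flip the tiled sequence (start at column 12) and apply K<->P; YO and K2TOG stay.
Row 4 as worked: P YO P P P P P YO P P P P
Stitch 2 in working order -> YO

Result:
YO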